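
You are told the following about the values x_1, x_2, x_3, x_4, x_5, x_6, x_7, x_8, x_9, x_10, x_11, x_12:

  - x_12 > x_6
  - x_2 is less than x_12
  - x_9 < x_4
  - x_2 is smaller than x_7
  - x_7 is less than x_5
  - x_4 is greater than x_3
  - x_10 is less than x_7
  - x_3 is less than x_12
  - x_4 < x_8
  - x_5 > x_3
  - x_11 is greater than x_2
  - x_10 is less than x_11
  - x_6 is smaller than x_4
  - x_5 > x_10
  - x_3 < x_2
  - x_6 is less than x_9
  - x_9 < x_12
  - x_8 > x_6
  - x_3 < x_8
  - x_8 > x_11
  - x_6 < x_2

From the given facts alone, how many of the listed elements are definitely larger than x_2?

Directly above x_2: x_12, x_11, x_7.
One step further: x_8, x_5 (5 so far).
No other element is forced above x_2 by the given relations, so the count is 5.

5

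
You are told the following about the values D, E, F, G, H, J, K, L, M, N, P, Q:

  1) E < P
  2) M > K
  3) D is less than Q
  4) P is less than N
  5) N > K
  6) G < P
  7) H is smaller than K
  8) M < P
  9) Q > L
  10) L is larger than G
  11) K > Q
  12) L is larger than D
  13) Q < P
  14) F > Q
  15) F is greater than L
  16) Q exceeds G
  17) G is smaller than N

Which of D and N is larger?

N

Chaining the given relations: D < L < Q < K < M < P < N.
So D < N; N is the larger of the two.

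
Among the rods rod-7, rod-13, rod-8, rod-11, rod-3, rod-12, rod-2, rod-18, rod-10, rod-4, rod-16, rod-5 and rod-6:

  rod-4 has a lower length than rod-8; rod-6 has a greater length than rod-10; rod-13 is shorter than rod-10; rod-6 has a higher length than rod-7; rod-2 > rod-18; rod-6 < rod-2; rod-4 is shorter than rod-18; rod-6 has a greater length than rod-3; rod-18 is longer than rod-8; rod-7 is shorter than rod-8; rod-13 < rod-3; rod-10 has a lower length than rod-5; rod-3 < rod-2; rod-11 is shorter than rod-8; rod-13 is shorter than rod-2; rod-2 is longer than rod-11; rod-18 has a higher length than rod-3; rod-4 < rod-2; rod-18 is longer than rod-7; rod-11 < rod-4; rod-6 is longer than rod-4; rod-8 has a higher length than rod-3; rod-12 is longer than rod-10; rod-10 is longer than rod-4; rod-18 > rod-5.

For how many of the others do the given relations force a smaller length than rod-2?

10

From rod-2 the given relations immediately reach rod-11, rod-4, rod-13, rod-3, rod-6, rod-18.
From those, rod-7, rod-10, rod-5, rod-8 — 10 in total.
No other element is forced below rod-2 by the given relations, so the count is 10.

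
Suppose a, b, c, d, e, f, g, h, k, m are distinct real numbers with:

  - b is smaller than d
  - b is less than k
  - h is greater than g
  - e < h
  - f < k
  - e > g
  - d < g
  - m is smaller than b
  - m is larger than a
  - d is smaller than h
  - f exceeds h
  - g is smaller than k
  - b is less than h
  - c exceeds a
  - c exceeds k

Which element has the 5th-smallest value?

g

The consecutive relations fix a unique order: a < m < b < d < g < e < h < f < k < c.
Counting 5 from the smallest end gives g.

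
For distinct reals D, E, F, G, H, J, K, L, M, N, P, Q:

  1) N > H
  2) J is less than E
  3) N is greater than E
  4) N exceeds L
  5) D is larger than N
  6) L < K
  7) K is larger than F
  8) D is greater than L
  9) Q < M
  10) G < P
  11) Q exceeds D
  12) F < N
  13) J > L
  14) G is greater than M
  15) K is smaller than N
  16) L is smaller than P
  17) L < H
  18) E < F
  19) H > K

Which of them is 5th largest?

The consecutive relations fix a unique order: L < J < E < F < K < H < N < D < Q < M < G < P.
Counting 5 from the largest end gives D.

D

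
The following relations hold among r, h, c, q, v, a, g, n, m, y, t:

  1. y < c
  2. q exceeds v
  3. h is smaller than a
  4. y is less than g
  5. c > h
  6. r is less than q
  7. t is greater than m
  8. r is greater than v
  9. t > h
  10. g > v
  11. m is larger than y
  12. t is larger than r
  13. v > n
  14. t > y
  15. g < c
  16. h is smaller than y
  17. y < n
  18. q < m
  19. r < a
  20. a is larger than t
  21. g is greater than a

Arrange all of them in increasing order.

Nothing is placed below h, so it is least; from there h < y; y < n; n < v; v < r; r < q; q < m; m < t; t < a; a < g; g < c, each given directly.

h < y < n < v < r < q < m < t < a < g < c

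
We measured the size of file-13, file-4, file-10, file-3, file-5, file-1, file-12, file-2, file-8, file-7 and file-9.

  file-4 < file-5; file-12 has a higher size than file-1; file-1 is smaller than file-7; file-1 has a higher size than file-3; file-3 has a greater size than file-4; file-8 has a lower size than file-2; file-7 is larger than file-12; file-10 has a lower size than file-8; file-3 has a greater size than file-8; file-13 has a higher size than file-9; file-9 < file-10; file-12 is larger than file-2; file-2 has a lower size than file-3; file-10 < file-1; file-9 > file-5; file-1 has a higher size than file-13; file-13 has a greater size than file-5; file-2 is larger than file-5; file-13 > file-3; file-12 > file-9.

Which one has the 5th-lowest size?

file-8

Chaining the given pairs: file-4 < file-5 < file-9 < file-10 < file-8 < file-2 < file-3 < file-13 < file-1 < file-12 < file-7.
Counting 5 from the smallest end gives file-8.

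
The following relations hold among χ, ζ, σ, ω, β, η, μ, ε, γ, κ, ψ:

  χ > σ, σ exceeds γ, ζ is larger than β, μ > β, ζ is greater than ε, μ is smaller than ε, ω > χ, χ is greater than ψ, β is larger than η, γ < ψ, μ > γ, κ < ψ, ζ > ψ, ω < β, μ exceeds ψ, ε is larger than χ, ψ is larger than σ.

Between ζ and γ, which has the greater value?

γ < σ and σ < ψ give γ < ψ.
With ψ < χ: γ < σ < ψ < χ.
Then χ < ω extends the chain to ω.
Then ω < β extends the chain to β.
With β < μ: γ < σ < ψ < χ < ω < β < μ.
Then μ < ε extends the chain to ε.
With ε < ζ: γ < σ < ψ < χ < ω < β < μ < ε < ζ.
So γ < ζ; ζ is the larger of the two.

ζ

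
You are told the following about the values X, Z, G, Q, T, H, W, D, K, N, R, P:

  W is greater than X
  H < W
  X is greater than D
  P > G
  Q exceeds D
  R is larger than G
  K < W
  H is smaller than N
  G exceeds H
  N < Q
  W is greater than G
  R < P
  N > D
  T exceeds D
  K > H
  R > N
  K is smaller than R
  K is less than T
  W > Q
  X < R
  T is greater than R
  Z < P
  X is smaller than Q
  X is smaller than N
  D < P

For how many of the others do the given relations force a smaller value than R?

From R the given relations immediately reach K, X, G, N.
From those, H, D — 6 in total.
No other element is forced below R by the given relations, so the count is 6.

6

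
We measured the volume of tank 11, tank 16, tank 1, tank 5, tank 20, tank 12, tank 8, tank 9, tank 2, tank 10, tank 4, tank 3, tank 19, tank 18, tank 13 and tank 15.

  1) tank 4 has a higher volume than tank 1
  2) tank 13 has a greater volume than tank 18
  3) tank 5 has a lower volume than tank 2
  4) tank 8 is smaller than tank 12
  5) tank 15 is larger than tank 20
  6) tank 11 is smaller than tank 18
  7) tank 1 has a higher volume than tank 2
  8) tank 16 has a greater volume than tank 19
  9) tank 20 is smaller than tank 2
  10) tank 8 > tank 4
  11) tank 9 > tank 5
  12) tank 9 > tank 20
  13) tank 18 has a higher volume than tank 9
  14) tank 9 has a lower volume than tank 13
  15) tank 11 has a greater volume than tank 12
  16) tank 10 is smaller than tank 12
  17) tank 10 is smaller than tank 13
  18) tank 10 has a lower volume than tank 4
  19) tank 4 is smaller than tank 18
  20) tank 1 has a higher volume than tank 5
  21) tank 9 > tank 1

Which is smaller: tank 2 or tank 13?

tank 2

tank 2 < tank 1 < tank 4 < tank 8 < tank 12 < tank 11 < tank 18 < tank 13, by transitivity through tank 1, tank 4, tank 8, tank 12, tank 11, tank 18.
So tank 2 < tank 13; tank 2 is the smaller of the two.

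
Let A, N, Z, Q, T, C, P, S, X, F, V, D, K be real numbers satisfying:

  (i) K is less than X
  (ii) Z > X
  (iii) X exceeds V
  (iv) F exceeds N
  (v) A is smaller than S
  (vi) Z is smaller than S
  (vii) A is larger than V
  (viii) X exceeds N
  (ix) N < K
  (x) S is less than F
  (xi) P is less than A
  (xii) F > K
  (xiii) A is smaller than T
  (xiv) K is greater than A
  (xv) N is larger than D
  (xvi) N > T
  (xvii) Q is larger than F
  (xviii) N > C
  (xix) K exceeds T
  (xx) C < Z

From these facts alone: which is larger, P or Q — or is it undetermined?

The relevant relations are P < A; A < T; T < N; N < K; K < X; X < Z; Z < S; S < F; F < Q.
Chaining these gives P < A < T < N < K < X < Z < S < F < Q.
So Q is larger.

Q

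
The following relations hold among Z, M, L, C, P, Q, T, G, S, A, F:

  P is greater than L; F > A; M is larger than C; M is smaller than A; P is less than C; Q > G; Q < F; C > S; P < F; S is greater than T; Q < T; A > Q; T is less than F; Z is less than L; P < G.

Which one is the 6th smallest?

T

The consecutive relations fix a unique order: Z < L < P < G < Q < T < S < C < M < A < F.
Counting 6 from the smallest end gives T.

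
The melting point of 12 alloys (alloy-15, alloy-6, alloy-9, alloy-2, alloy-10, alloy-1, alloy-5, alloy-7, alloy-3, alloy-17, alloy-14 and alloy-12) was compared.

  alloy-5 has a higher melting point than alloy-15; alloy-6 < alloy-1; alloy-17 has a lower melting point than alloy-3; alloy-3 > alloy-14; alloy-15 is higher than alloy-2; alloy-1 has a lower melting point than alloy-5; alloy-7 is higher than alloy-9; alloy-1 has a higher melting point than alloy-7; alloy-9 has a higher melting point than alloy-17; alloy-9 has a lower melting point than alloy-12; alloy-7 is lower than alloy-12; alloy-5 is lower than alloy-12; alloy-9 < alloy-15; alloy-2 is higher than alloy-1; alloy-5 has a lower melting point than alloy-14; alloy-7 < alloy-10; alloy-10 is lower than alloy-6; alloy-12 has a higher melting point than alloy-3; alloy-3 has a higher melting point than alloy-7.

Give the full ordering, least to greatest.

alloy-17 < alloy-9 < alloy-7 < alloy-10 < alloy-6 < alloy-1 < alloy-2 < alloy-15 < alloy-5 < alloy-14 < alloy-3 < alloy-12

The consecutive links are each given: alloy-17 < alloy-9; alloy-9 < alloy-7; alloy-7 < alloy-10; alloy-10 < alloy-6; alloy-6 < alloy-1; alloy-1 < alloy-2; alloy-2 < alloy-15; alloy-15 < alloy-5; alloy-5 < alloy-14; alloy-14 < alloy-3; alloy-3 < alloy-12.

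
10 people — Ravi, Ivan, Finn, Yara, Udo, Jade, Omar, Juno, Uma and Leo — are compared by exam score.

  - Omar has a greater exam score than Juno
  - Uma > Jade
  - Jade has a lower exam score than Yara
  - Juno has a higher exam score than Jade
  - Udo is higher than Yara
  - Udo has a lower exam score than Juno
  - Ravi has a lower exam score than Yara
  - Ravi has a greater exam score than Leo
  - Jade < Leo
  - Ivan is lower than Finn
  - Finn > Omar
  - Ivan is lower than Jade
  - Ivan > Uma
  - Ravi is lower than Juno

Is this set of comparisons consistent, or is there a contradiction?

inconsistent

We have Jade < Uma stated directly, yet also Uma < Ivan < Jade by chaining the others — so Uma < Jade. Contradiction.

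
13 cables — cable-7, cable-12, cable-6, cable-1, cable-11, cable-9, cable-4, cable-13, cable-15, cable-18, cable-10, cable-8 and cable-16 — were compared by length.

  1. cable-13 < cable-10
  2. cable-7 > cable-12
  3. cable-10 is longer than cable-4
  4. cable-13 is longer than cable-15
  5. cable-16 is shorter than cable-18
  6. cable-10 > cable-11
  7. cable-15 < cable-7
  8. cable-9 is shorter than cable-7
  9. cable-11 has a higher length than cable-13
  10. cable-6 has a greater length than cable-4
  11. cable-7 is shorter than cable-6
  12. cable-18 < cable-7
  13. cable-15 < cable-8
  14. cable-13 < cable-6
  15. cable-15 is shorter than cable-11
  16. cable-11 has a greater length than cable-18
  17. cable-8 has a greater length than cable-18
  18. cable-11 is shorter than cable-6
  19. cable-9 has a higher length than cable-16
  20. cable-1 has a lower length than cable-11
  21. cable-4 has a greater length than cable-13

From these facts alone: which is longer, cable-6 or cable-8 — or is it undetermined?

undetermined

Following every chain through cable-8: below cable-8 we get cable-16, cable-15, cable-18.
cable-6 is not reached, and no chain runs the other way from cable-6 to cable-8.
So the given relations leave the order of cable-8 and cable-6 undetermined.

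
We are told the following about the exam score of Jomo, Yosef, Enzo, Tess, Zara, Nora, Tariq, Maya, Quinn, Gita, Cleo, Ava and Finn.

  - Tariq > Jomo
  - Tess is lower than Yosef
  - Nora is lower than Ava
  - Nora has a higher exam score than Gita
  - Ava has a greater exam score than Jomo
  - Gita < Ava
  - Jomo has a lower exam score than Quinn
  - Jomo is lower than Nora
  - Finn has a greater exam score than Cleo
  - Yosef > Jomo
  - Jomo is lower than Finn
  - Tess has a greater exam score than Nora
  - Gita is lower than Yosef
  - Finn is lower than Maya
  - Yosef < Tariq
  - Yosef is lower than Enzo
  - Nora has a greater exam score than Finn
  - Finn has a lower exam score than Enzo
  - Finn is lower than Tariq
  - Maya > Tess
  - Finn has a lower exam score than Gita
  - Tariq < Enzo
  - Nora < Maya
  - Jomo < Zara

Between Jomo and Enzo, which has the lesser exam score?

The relevant relations are Jomo < Finn; Finn < Gita; Gita < Nora; Nora < Tess; Tess < Yosef; Yosef < Tariq; Tariq < Enzo.
Together: Jomo < Finn < Gita < Nora < Tess < Yosef < Tariq < Enzo.
So Jomo < Enzo; Jomo is the lower of the two.

Jomo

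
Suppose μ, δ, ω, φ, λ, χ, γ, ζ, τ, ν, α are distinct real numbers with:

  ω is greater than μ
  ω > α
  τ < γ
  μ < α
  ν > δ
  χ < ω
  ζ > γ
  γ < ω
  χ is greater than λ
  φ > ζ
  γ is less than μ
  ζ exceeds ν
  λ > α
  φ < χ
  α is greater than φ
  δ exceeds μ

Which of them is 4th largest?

The consecutive relations fix a unique order: τ < γ < μ < δ < ν < ζ < φ < α < λ < χ < ω.
The 4th largest is α.

α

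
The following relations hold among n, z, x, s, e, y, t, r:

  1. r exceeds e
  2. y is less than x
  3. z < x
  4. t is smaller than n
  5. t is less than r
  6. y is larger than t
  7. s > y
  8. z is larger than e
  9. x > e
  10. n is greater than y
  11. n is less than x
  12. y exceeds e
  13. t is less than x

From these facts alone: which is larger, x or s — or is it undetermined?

Following every chain through s: below s we get e, t, y.
x is not reached, and no chain runs the other way from x to s.
So the given relations leave the order of s and x undetermined.

undetermined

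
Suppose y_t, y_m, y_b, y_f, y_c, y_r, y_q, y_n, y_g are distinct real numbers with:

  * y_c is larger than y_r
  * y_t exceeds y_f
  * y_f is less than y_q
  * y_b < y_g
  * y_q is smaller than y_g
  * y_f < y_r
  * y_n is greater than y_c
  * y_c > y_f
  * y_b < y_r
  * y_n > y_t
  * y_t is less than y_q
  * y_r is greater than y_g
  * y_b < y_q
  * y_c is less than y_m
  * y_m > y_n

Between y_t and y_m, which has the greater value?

y_t < y_q and y_q < y_g give y_t < y_g.
Then y_g < y_r extends the chain to y_r.
With y_r < y_c: y_t < y_q < y_g < y_r < y_c.
Then y_c < y_n extends the chain to y_n.
Then y_n < y_m extends the chain to y_m.
So y_t < y_m; y_m is the larger of the two.

y_m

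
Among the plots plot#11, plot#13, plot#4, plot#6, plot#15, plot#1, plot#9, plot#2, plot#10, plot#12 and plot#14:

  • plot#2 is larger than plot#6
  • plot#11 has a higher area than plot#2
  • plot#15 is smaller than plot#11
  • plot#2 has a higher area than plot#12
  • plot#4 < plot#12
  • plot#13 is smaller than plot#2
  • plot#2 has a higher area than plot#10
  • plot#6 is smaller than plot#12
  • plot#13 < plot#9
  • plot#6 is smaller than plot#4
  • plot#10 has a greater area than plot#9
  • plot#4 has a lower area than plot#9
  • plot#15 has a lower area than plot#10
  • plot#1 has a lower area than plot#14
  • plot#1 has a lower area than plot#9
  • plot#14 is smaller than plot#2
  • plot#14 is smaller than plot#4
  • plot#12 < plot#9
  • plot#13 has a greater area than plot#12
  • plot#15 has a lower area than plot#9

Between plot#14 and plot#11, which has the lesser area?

plot#14 < plot#4 and plot#4 < plot#12 give plot#14 < plot#12.
Then plot#12 < plot#13 extends the chain to plot#13.
With plot#13 < plot#9: plot#14 < plot#4 < plot#12 < plot#13 < plot#9.
With plot#9 < plot#10: plot#14 < plot#4 < plot#12 < plot#13 < plot#9 < plot#10.
Then plot#10 < plot#2 extends the chain to plot#2.
With plot#2 < plot#11: plot#14 < plot#4 < plot#12 < plot#13 < plot#9 < plot#10 < plot#2 < plot#11.
So plot#14 < plot#11; plot#14 is the smaller of the two.

plot#14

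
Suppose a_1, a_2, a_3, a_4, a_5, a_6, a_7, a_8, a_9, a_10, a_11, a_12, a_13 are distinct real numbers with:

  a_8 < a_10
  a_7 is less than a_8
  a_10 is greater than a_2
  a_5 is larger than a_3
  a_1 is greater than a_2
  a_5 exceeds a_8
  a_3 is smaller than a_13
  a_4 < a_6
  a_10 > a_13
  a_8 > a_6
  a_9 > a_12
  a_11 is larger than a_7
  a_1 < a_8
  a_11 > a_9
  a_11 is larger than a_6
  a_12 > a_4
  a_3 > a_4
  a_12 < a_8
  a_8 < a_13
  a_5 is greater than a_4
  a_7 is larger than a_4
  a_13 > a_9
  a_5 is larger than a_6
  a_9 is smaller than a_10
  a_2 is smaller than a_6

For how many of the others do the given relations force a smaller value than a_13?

The elements the relations force below a_13 are a_2, a_4, a_1, a_12, a_9, a_6, a_7, a_3, a_8 — no chain reaches any other.
That is 9.

9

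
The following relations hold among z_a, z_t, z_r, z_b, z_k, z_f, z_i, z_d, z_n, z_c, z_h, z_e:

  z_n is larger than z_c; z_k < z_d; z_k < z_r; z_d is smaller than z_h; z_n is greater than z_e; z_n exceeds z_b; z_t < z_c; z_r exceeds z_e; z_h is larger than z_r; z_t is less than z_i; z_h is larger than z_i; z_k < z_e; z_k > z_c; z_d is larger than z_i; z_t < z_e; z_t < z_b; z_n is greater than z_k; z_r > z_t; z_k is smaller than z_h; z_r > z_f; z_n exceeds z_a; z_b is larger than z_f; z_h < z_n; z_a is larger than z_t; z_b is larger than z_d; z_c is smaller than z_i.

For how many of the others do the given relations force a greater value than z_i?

4

Directly above z_i: z_d, z_h.
One step further: z_b, z_n (4 so far).
Nothing else is reachable above z_i; 4 in all.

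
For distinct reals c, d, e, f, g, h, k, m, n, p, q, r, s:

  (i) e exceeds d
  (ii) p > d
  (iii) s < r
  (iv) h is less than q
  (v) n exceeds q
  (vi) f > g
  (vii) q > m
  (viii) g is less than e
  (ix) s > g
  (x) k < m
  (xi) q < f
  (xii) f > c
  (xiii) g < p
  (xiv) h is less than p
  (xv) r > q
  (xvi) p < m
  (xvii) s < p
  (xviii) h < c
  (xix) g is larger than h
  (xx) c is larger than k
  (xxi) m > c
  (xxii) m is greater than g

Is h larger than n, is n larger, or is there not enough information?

n

h < g < s < p < m < q < n, by transitivity through g, s, p, m, q.
So n is larger.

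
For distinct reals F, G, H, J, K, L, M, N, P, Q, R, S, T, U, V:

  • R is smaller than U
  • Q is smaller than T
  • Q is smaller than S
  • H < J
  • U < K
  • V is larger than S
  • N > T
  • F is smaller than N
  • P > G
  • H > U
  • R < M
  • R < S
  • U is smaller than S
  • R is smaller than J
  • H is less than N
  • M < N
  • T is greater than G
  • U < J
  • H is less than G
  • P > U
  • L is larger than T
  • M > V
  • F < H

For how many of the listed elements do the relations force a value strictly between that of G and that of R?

The relations place R below G. An element lies strictly between them when it is forced above R and also forced below G.
Above R: {U, H, S, K, V, T, M, N, J, P, L}. Below G: {F, U, H}.
Intersection: {U, H} — 2.

2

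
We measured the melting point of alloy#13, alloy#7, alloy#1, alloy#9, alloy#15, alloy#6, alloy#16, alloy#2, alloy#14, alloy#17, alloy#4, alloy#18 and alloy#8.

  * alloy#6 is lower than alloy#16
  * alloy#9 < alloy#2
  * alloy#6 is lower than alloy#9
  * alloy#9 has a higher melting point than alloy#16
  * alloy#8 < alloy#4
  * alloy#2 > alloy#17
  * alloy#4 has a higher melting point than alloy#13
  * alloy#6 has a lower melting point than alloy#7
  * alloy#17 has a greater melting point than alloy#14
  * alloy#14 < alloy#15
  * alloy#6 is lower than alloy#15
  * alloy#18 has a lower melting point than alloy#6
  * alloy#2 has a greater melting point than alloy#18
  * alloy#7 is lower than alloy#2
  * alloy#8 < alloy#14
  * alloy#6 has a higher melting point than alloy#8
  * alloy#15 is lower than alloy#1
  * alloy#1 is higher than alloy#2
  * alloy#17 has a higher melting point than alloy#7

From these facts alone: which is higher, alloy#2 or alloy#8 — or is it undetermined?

alloy#8 < alloy#6 and alloy#6 < alloy#7 give alloy#8 < alloy#7.
With alloy#7 < alloy#17: alloy#8 < alloy#6 < alloy#7 < alloy#17.
Then alloy#17 < alloy#2 extends the chain to alloy#2.
So alloy#2 is higher.

alloy#2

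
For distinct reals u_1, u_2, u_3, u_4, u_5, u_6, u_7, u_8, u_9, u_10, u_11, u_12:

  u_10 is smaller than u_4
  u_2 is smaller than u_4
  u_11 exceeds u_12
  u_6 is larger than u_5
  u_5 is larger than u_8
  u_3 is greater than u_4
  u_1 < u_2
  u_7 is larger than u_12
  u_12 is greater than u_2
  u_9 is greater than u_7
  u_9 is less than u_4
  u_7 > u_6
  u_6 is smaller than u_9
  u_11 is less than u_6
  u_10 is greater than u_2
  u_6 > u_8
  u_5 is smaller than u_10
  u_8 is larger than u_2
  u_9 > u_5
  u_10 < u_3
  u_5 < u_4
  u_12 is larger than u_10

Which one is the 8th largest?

u_10

Chaining the given pairs: u_1 < u_2 < u_8 < u_5 < u_10 < u_12 < u_11 < u_6 < u_7 < u_9 < u_4 < u_3.
Counting 8 from the largest end gives u_10.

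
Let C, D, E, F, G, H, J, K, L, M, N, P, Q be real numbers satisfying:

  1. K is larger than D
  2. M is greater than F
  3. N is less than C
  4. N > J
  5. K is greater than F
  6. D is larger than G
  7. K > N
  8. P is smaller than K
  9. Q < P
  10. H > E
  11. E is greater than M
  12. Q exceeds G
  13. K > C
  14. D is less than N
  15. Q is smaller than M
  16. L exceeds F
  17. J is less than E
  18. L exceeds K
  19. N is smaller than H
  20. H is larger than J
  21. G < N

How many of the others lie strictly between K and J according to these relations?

Chaining upward from J reaches: N, C, E, L, H.
Chaining downward from K reaches: G, Q, D, F, N, P, C.
Strictly between J and K are those in both lists: N, C — 2 elements.

2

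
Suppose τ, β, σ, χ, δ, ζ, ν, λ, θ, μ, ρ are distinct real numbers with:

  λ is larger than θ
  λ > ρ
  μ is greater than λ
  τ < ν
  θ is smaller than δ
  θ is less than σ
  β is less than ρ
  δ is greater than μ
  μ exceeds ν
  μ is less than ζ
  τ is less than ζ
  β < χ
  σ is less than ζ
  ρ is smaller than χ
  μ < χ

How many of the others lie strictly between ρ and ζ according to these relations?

The relations place ρ below ζ. An element lies strictly between them when it is forced above ρ and also forced below ζ.
Above ρ: {λ, μ, δ, χ}. Below ζ: {β, τ, ν, θ, λ, σ, μ}.
Intersection: {λ, μ} — 2.

2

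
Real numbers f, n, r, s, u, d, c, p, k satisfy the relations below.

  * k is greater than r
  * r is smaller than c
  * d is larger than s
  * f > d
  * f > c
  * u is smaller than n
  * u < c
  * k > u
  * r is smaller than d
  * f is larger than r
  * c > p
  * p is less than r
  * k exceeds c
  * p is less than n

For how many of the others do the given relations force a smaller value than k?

Directly below k: u, r, c.
One step further: p (4 so far).
Nothing else is reachable below k; 4 in all.

4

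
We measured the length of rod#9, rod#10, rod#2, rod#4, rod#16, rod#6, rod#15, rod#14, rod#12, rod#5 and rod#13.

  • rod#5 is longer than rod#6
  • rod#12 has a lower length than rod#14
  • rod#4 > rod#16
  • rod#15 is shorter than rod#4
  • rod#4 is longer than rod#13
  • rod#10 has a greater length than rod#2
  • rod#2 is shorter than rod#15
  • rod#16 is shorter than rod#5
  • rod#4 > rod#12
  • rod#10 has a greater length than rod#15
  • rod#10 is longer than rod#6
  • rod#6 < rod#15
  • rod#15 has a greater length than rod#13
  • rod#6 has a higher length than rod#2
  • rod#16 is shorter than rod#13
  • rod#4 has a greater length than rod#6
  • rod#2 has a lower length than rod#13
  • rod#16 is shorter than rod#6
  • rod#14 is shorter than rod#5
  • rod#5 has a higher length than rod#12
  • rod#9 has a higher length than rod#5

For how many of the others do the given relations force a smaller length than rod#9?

From rod#9 the given relations immediately reach rod#5.
From those, rod#12, rod#16, rod#6, rod#14 — 5 in total.
From those, rod#2 — 6 in total.
Nothing else is reachable below rod#9; 6 in all.

6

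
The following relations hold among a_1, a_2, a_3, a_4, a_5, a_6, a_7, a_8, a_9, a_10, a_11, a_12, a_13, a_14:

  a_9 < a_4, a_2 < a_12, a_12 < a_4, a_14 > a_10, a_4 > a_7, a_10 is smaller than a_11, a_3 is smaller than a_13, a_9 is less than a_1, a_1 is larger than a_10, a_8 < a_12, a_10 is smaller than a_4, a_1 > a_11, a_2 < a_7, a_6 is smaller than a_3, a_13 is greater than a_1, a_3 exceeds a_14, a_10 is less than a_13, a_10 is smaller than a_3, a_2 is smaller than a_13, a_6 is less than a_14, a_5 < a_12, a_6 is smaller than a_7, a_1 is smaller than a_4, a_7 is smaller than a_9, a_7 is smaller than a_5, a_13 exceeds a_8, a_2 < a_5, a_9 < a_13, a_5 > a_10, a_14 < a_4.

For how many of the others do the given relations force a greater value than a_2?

Directly above a_2: a_7, a_5, a_12, a_13.
One step further: a_9, a_4 (6 so far).
One step further: a_1 (7 so far).
No other element is forced above a_2 by the given relations, so the count is 7.

7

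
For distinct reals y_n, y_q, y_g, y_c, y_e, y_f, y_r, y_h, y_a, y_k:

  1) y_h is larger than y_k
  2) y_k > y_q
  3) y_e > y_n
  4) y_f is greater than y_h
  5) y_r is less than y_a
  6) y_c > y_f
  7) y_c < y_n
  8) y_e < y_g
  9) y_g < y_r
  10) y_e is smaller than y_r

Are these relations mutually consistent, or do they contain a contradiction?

Every relation is compatible with y_q < y_k < y_h < y_f < y_c < y_n < y_e < y_g < y_r < y_a; the set is consistent.

consistent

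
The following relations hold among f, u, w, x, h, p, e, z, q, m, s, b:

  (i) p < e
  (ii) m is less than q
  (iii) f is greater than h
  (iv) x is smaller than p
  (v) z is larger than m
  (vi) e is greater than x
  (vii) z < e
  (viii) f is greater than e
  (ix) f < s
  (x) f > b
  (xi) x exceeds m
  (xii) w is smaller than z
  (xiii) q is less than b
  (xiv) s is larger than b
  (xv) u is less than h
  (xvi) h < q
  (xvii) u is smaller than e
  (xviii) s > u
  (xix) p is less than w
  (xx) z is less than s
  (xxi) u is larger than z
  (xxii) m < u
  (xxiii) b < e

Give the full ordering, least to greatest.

Nothing is placed below m, so it is least; from there m < x; x < p; p < w; w < z; z < u; u < h; h < q; q < b; b < e; e < f; f < s, each given directly.

m < x < p < w < z < u < h < q < b < e < f < s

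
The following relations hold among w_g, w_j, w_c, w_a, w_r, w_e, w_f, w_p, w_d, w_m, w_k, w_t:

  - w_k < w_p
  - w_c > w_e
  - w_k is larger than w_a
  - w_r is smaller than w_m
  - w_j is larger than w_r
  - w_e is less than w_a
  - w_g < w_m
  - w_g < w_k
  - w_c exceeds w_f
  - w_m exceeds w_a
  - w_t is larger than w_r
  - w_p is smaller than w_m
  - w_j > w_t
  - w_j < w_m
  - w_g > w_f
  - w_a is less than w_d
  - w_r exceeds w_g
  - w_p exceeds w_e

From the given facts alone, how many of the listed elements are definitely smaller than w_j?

The elements the relations force below w_j are w_f, w_g, w_r, w_t — no chain reaches any other.
That is 4.

4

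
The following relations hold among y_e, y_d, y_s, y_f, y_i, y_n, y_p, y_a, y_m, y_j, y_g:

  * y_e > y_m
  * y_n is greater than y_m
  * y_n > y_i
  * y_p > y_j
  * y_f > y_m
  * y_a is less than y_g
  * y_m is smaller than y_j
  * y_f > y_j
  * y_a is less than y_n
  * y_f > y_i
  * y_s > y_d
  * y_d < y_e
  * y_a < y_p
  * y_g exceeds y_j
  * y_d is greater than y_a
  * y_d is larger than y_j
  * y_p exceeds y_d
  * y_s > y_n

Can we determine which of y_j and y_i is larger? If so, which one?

Following every chain through y_j: above y_j we get y_g, y_d, y_e, y_f, y_s, y_p; below y_j we get y_m.
y_i is not reached, and no chain runs the other way from y_i to y_j.
So the given relations leave the order of y_j and y_i undetermined.

undetermined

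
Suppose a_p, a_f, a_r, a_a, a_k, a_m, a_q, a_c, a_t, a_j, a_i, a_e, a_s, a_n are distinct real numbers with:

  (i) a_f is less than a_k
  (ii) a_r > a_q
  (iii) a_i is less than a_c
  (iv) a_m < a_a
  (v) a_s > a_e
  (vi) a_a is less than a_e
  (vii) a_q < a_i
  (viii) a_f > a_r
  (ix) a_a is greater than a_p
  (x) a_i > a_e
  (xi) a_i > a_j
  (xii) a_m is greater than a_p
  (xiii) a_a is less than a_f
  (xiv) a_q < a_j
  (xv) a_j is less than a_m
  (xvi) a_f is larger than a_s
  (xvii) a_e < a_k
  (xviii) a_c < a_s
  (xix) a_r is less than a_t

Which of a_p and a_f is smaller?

a_p

a_p < a_m and a_m < a_a give a_p < a_a.
With a_a < a_e: a_p < a_m < a_a < a_e.
Then a_e < a_i extends the chain to a_i.
With a_i < a_c: a_p < a_m < a_a < a_e < a_i < a_c.
With a_c < a_s: a_p < a_m < a_a < a_e < a_i < a_c < a_s.
Then a_s < a_f extends the chain to a_f.
So a_p < a_f; a_p is the smaller of the two.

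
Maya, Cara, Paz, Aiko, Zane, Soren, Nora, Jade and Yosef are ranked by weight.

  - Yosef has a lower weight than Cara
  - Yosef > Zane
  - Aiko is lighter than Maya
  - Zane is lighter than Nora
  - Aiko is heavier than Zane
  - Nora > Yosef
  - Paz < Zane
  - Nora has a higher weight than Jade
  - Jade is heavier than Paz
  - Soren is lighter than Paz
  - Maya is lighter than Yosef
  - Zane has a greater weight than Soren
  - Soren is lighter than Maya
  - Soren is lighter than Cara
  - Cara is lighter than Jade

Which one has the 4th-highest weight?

Yosef

Piecing the relations together gives one ordering: Soren < Paz < Zane < Aiko < Maya < Yosef < Cara < Jade < Nora.
Counting 4 from the largest end gives Yosef.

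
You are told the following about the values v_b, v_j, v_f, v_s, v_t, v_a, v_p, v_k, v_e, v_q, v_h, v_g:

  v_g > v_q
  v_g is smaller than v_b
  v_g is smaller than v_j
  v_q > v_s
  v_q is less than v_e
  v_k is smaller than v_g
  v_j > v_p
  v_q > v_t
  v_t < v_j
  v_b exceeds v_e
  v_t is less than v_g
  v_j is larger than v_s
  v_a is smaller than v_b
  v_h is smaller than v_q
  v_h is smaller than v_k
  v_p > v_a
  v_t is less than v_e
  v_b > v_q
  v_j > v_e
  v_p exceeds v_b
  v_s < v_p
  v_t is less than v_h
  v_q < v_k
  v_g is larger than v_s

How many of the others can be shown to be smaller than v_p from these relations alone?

9

Directly below v_p: v_s, v_a, v_b.
One step further: v_q, v_e, v_g (6 so far).
One step further: v_t, v_h, v_k (9 so far).
No other element is forced below v_p by the given relations, so the count is 9.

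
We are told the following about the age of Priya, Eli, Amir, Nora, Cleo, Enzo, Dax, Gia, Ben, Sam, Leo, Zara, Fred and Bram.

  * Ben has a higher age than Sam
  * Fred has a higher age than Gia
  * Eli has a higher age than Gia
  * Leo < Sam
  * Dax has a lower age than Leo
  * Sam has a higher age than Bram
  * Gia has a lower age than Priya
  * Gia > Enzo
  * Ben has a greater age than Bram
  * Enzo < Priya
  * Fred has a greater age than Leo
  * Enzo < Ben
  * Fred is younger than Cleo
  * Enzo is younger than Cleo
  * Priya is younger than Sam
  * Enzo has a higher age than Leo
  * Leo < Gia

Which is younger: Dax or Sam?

The relevant relations are Dax < Leo; Leo < Enzo; Enzo < Gia; Gia < Priya; Priya < Sam.
Chaining these gives Dax < Leo < Enzo < Gia < Priya < Sam.
So Dax < Sam; Dax is the younger of the two.

Dax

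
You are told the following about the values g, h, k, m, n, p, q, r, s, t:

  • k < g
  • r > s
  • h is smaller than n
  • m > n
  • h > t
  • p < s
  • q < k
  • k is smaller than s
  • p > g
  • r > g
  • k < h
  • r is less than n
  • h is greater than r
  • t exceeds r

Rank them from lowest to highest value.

Nothing is placed below q, so it is least; from there q < k; k < g; g < p; p < s; s < r; r < t; t < h; h < n; n < m, each given directly.

q < k < g < p < s < r < t < h < n < m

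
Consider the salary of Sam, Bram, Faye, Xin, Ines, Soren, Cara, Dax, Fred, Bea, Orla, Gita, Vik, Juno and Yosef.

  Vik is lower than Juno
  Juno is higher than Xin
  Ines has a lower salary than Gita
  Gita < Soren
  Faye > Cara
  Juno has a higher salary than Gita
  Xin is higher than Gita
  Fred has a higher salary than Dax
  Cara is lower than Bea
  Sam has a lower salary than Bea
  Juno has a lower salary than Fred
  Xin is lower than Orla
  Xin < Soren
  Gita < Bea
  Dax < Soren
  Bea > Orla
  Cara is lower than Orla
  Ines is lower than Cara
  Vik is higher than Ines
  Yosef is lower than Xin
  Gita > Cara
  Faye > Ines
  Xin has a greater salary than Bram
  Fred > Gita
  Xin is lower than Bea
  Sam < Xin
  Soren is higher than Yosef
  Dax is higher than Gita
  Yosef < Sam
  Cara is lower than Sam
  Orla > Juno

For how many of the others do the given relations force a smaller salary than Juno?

From Juno the given relations immediately reach Gita, Vik, Xin.
From those, Bram, Yosef, Ines, Cara, Sam — 8 in total.
Nothing else is reachable below Juno; 8 in all.

8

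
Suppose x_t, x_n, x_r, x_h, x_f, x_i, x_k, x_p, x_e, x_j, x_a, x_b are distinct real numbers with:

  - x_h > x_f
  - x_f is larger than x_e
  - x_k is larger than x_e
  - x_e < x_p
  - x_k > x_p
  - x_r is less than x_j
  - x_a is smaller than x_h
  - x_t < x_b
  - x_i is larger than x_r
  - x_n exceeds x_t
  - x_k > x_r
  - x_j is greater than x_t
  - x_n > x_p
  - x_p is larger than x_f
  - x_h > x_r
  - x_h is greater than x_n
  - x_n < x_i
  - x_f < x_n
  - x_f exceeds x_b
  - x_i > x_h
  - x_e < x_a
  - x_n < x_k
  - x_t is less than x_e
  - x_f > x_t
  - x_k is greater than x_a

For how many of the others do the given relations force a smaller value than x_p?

4

The elements the relations force below x_p are x_t, x_e, x_b, x_f — no chain reaches any other.
That is 4.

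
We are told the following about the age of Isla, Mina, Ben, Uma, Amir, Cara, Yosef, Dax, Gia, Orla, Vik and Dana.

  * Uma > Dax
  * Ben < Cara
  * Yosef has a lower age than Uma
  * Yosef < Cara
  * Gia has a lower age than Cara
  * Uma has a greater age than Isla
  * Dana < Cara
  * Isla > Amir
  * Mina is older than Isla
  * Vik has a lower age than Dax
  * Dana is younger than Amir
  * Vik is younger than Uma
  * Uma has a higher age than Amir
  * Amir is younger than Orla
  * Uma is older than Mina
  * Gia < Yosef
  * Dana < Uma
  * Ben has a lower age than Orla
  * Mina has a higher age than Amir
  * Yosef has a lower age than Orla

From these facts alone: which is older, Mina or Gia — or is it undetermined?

Following every chain through Gia: above Gia we get Yosef, Cara, Orla, Uma.
Mina is not reached, and no chain runs the other way from Mina to Gia.
So the given relations leave the order of Gia and Mina undetermined.

undetermined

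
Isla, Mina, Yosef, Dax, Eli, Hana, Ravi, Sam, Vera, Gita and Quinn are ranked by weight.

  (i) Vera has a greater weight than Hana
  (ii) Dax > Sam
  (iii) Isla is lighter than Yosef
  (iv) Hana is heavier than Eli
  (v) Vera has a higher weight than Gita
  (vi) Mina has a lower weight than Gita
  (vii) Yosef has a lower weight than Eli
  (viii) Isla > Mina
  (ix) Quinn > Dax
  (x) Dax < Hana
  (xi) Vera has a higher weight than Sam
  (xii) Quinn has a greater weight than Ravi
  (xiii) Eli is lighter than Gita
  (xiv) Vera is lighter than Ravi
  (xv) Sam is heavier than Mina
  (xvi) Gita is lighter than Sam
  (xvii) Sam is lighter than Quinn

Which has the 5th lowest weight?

Chaining the given pairs: Mina < Isla < Yosef < Eli < Gita < Sam < Dax < Hana < Vera < Ravi < Quinn.
The 5th smallest is Gita.

Gita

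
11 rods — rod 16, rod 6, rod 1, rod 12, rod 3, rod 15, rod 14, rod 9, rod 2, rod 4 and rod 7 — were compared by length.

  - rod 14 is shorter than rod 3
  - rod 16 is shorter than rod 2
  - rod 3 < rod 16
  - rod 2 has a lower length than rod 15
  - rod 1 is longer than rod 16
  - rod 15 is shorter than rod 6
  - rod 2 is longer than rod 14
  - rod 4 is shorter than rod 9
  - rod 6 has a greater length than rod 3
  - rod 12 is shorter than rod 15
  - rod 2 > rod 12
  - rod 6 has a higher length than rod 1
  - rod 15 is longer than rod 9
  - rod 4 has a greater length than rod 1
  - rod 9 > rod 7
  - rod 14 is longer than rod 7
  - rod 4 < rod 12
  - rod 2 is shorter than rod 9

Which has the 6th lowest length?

rod 4

Piecing the relations together gives one ordering: rod 7 < rod 14 < rod 3 < rod 16 < rod 1 < rod 4 < rod 12 < rod 2 < rod 9 < rod 15 < rod 6.
Counting 6 from the smallest end gives rod 4.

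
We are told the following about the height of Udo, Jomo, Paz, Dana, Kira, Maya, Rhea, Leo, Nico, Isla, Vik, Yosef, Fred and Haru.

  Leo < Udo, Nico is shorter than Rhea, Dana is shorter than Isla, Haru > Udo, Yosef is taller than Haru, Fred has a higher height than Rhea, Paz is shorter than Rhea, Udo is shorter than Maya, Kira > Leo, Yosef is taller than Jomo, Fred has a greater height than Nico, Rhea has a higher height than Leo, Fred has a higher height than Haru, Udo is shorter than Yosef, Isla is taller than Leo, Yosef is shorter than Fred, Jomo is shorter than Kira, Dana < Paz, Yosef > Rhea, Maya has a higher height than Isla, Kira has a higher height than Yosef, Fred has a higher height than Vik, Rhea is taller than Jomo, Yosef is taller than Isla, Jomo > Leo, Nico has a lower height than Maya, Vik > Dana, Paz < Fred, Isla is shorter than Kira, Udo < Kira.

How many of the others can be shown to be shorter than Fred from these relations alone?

The elements the relations force below Fred are Dana, Leo, Udo, Vik, Nico, Isla, Paz, Jomo, Rhea, Haru, Yosef — no chain reaches any other.
That is 11.

11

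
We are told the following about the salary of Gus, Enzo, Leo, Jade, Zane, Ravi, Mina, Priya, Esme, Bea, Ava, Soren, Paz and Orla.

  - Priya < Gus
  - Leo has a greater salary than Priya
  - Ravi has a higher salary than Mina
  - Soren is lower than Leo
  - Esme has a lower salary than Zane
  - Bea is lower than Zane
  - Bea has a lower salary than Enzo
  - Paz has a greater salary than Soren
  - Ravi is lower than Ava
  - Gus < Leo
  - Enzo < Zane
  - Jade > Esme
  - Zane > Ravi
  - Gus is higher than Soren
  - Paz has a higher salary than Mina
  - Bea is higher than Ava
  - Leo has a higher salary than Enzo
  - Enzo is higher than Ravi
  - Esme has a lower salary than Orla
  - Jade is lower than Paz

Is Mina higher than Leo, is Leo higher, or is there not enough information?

Chaining the given relations: Mina < Ravi < Ava < Bea < Enzo < Leo.
So Leo is higher.

Leo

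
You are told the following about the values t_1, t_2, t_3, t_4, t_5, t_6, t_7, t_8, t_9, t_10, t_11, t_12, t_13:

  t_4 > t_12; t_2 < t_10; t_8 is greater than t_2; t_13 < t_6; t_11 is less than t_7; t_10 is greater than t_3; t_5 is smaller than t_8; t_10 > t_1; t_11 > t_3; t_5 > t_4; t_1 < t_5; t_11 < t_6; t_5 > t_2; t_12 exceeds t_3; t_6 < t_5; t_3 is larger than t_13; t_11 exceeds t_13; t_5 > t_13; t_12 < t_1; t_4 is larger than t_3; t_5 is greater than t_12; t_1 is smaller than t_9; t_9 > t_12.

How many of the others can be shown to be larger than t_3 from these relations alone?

The elements the relations force above t_3 are t_11, t_12, t_6, t_1, t_4, t_7, t_5, t_10, t_9, t_8 — no chain reaches any other.
That is 10.

10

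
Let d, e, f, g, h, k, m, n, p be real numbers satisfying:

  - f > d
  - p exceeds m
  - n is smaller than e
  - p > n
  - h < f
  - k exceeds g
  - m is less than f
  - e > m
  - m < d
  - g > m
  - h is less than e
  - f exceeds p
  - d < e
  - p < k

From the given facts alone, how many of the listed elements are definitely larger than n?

4

The elements the relations force above n are p, e, f, k — no chain reaches any other.
That is 4.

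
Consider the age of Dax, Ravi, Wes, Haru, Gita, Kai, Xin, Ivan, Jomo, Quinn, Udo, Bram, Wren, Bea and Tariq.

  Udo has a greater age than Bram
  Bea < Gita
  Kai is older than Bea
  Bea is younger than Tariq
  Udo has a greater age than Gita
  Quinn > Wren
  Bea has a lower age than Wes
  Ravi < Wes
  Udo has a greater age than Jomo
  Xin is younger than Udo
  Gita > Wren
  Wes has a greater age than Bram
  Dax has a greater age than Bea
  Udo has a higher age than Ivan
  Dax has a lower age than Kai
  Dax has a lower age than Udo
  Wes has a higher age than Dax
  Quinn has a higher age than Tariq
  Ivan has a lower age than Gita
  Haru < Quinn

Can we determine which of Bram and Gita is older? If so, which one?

Following every chain through Gita: above Gita we get Udo; below Gita we get Bea, Wren, Ivan.
Bram is not reached, and no chain runs the other way from Bram to Gita.
So the given relations leave the order of Gita and Bram undetermined.

undetermined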